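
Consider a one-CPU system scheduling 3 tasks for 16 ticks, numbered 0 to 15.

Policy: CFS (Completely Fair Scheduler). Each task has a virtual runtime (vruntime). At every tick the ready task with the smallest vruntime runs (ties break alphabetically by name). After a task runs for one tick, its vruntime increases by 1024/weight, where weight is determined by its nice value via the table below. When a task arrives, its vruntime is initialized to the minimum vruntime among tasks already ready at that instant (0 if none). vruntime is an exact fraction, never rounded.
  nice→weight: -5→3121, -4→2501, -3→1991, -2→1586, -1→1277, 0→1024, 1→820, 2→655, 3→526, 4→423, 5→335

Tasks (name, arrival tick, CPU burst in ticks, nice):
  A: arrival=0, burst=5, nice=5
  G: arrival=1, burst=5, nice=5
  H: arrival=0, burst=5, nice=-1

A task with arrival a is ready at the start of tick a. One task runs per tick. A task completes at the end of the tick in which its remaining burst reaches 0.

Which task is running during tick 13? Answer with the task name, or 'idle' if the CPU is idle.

running at tick 13 = A

t=0: vr[A=0 H=0] → run A
t=1: vr[A=1024/335 G=0 H=0] → run G
t=2: vr[A=1024/335 G=1024/335 H=0] → run H
t=3: vr[A=1024/335 G=1024/335 H=1024/1277] → run H
t=4: vr[A=1024/335 G=1024/335 H=2048/1277] → run H
t=5: vr[A=1024/335 G=1024/335 H=3072/1277] → run H
t=6: vr[A=1024/335 G=1024/335 H=4096/1277] → run A
t=7: vr[A=2048/335 G=1024/335 H=4096/1277] → run G
t=8: vr[A=2048/335 G=2048/335 H=4096/1277] → run H
t=9: vr[A=2048/335 G=2048/335] → run A
t=10: vr[A=3072/335 G=2048/335] → run G
t=11: vr[A=3072/335 G=3072/335] → run A
t=12: vr[A=4096/335 G=3072/335] → run G
t=13: vr[A=4096/335 G=4096/335] → run A
t=14: vr[G=4096/335] → run G
t=15: (idle)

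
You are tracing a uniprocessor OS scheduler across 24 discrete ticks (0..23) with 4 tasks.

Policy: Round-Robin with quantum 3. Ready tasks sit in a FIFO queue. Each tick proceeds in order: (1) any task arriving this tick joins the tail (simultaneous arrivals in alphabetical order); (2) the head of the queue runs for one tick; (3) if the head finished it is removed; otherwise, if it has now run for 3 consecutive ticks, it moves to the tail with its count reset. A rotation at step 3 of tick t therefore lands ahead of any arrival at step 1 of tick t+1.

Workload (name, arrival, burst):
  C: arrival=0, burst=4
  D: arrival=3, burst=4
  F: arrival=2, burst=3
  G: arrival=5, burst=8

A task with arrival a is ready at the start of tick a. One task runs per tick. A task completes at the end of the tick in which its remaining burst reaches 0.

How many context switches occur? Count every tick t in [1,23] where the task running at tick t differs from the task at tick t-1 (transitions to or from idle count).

context switches = 7

t=0: queue=[C] q_used=0 → run C
t=1: queue=[C] q_used=1 → run C
t=2: queue=[C,F] q_used=2 → run C
t=3: queue=[F,C,D] q_used=0 → run F
t=4: queue=[F,C,D] q_used=1 → run F
t=5: queue=[F,C,D,G] q_used=2 → run F
t=6: queue=[C,D,G] q_used=0 → run C
t=7: queue=[D,G] q_used=0 → run D
t=8: queue=[D,G] q_used=1 → run D
t=9: queue=[D,G] q_used=2 → run D
t=10: queue=[G,D] q_used=0 → run G
t=11: queue=[G,D] q_used=1 → run G
t=12: queue=[G,D] q_used=2 → run G
t=13: queue=[D,G] q_used=0 → run D
t=14: queue=[G] q_used=0 → run G
t=15: queue=[G] q_used=1 → run G
t=16: queue=[G] q_used=2 → run G
t=17: queue=[G] q_used=0 → run G
t=18: queue=[G] q_used=1 → run G
t=19: (idle)
t=20: (idle)
t=21: (idle)
t=22: (idle)
t=23: (idle)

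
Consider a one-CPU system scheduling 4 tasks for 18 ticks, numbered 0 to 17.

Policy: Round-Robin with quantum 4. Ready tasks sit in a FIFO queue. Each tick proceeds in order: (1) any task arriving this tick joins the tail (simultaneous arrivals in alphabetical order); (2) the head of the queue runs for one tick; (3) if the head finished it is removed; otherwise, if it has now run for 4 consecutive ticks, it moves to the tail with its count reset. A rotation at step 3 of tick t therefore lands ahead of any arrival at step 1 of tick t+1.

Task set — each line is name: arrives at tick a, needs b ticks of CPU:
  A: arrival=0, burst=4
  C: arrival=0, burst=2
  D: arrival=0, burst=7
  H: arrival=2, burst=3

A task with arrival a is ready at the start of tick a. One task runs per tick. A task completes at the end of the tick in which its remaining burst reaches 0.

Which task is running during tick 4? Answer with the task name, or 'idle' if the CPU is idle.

running at tick 4 = C

t=0: queue=[A,C,D] q_used=0 → run A
t=1: queue=[A,C,D] q_used=1 → run A
t=2: queue=[A,C,D,H] q_used=2 → run A
t=3: queue=[A,C,D,H] q_used=3 → run A
t=4: queue=[C,D,H] q_used=0 → run C
t=5: queue=[C,D,H] q_used=1 → run C
t=6: queue=[D,H] q_used=0 → run D
t=7: queue=[D,H] q_used=1 → run D
t=8: queue=[D,H] q_used=2 → run D
t=9: queue=[D,H] q_used=3 → run D
t=10: queue=[H,D] q_used=0 → run H
t=11: queue=[H,D] q_used=1 → run H
t=12: queue=[H,D] q_used=2 → run H
t=13: queue=[D] q_used=0 → run D
t=14: queue=[D] q_used=1 → run D
t=15: queue=[D] q_used=2 → run D
t=16: (idle)
t=17: (idle)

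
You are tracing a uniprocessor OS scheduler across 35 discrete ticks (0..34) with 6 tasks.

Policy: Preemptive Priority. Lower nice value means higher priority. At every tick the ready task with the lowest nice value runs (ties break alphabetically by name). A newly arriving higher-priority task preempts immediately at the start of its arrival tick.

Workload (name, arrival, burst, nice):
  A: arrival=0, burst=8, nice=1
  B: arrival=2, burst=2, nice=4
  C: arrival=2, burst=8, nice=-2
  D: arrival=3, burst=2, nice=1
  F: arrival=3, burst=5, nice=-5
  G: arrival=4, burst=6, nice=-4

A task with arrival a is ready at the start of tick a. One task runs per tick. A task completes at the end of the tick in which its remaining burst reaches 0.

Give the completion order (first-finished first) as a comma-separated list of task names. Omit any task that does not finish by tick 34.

completion order = F, G, C, A, D, B

t=0: ready={A} → run A
t=1: ready={A} → run A
t=2: ready={A,B,C} → run C
t=3: ready={A,B,C,D,F} → run F
t=4: ready={A,B,C,D,F,G} → run F
t=5: ready={A,B,C,D,F,G} → run F
t=6: ready={A,B,C,D,F,G} → run F
t=7: ready={A,B,C,D,F,G} → run F
t=8: ready={A,B,C,D,G} → run G
t=9: ready={A,B,C,D,G} → run G
t=10: ready={A,B,C,D,G} → run G
t=11: ready={A,B,C,D,G} → run G
t=12: ready={A,B,C,D,G} → run G
t=13: ready={A,B,C,D,G} → run G
t=14: ready={A,B,C,D} → run C
t=15: ready={A,B,C,D} → run C
t=16: ready={A,B,C,D} → run C
t=17: ready={A,B,C,D} → run C
t=18: ready={A,B,C,D} → run C
t=19: ready={A,B,C,D} → run C
t=20: ready={A,B,C,D} → run C
t=21: ready={A,B,D} → run A
t=22: ready={A,B,D} → run A
t=23: ready={A,B,D} → run A
t=24: ready={A,B,D} → run A
t=25: ready={A,B,D} → run A
t=26: ready={A,B,D} → run A
t=27: ready={B,D} → run D
t=28: ready={B,D} → run D
t=29: ready={B} → run B
t=30: ready={B} → run B
t=31: (idle)
t=32: (idle)
t=33: (idle)
t=34: (idle)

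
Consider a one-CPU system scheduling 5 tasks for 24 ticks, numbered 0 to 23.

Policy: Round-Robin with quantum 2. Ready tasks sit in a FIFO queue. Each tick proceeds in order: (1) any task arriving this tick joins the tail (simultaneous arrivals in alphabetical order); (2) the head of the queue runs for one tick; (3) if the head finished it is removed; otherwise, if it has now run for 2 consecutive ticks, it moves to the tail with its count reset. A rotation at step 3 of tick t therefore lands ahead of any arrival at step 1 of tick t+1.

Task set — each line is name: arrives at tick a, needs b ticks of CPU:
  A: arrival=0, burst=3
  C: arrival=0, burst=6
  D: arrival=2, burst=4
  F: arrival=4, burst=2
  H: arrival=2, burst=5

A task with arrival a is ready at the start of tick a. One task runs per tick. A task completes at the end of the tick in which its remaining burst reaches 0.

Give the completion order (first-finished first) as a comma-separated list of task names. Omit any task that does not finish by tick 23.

completion order = A, F, D, C, H

t=0: queue=[A,C] q_used=0 → run A
t=1: queue=[A,C] q_used=1 → run A
t=2: queue=[C,A,D,H] q_used=0 → run C
t=3: queue=[C,A,D,H] q_used=1 → run C
t=4: queue=[A,D,H,C,F] q_used=0 → run A
t=5: queue=[D,H,C,F] q_used=0 → run D
t=6: queue=[D,H,C,F] q_used=1 → run D
t=7: queue=[H,C,F,D] q_used=0 → run H
t=8: queue=[H,C,F,D] q_used=1 → run H
t=9: queue=[C,F,D,H] q_used=0 → run C
t=10: queue=[C,F,D,H] q_used=1 → run C
t=11: queue=[F,D,H,C] q_used=0 → run F
t=12: queue=[F,D,H,C] q_used=1 → run F
t=13: queue=[D,H,C] q_used=0 → run D
t=14: queue=[D,H,C] q_used=1 → run D
t=15: queue=[H,C] q_used=0 → run H
t=16: queue=[H,C] q_used=1 → run H
t=17: queue=[C,H] q_used=0 → run C
t=18: queue=[C,H] q_used=1 → run C
t=19: queue=[H] q_used=0 → run H
t=20: (idle)
t=21: (idle)
t=22: (idle)
t=23: (idle)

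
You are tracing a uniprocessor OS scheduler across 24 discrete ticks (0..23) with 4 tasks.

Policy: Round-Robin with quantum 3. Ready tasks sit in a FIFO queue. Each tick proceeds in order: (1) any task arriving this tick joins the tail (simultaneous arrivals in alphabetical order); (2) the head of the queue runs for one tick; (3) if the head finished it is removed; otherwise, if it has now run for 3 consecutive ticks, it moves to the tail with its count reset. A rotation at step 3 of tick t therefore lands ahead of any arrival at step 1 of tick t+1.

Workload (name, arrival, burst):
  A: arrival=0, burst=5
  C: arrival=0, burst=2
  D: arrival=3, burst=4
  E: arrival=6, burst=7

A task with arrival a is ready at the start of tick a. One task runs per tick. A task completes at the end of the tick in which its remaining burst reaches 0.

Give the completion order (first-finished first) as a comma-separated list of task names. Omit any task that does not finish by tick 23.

t=0: queue=[A,C] q_used=0 → run A
t=1: queue=[A,C] q_used=1 → run A
t=2: queue=[A,C] q_used=2 → run A
t=3: queue=[C,A,D] q_used=0 → run C
t=4: queue=[C,A,D] q_used=1 → run C
t=5: queue=[A,D] q_used=0 → run A
t=6: queue=[A,D,E] q_used=1 → run A
t=7: queue=[D,E] q_used=0 → run D
t=8: queue=[D,E] q_used=1 → run D
t=9: queue=[D,E] q_used=2 → run D
t=10: queue=[E,D] q_used=0 → run E
t=11: queue=[E,D] q_used=1 → run E
t=12: queue=[E,D] q_used=2 → run E
t=13: queue=[D,E] q_used=0 → run D
t=14: queue=[E] q_used=0 → run E
t=15: queue=[E] q_used=1 → run E
t=16: queue=[E] q_used=2 → run E
t=17: queue=[E] q_used=0 → run E
t=18: (idle)
t=19: (idle)
t=20: (idle)
t=21: (idle)
t=22: (idle)
t=23: (idle)

completion order = C, A, D, E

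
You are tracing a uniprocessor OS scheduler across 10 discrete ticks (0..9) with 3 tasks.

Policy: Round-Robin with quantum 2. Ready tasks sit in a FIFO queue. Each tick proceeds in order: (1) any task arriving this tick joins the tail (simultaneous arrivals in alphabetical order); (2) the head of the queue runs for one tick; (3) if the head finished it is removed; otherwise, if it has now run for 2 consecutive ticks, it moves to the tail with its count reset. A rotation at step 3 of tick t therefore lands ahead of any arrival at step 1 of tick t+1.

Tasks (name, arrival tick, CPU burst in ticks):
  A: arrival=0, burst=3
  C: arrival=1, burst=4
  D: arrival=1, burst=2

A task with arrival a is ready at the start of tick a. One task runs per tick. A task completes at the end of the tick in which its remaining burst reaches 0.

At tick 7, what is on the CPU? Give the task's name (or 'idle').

t=0: queue=[A] q_used=0 → run A
t=1: queue=[A,C,D] q_used=1 → run A
t=2: queue=[C,D,A] q_used=0 → run C
t=3: queue=[C,D,A] q_used=1 → run C
t=4: queue=[D,A,C] q_used=0 → run D
t=5: queue=[D,A,C] q_used=1 → run D
t=6: queue=[A,C] q_used=0 → run A
t=7: queue=[C] q_used=0 → run C
t=8: queue=[C] q_used=1 → run C
t=9: (idle)

running at tick 7 = C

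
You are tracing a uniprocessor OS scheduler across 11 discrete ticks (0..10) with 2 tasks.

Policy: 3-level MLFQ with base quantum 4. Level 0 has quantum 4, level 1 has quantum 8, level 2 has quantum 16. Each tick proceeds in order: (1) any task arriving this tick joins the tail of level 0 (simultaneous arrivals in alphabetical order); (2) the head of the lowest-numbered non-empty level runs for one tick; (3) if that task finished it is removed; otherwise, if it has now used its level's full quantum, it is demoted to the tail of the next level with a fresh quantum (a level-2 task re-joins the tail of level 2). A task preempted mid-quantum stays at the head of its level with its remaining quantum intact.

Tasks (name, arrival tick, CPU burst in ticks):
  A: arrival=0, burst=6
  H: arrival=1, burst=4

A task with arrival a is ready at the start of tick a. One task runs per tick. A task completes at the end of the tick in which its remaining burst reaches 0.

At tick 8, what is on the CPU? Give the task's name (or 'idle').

t=0: L0/L1/L2 = A/-/- → run A
t=1: L0/L1/L2 = AH/-/- → run A
t=2: L0/L1/L2 = AH/-/- → run A
t=3: L0/L1/L2 = AH/-/- → run A
t=4: L0/L1/L2 = H/A/- → run H
t=5: L0/L1/L2 = H/A/- → run H
t=6: L0/L1/L2 = H/A/- → run H
t=7: L0/L1/L2 = H/A/- → run H
t=8: L0/L1/L2 = -/A/- → run A
t=9: L0/L1/L2 = -/A/- → run A
t=10: (idle)

running at tick 8 = A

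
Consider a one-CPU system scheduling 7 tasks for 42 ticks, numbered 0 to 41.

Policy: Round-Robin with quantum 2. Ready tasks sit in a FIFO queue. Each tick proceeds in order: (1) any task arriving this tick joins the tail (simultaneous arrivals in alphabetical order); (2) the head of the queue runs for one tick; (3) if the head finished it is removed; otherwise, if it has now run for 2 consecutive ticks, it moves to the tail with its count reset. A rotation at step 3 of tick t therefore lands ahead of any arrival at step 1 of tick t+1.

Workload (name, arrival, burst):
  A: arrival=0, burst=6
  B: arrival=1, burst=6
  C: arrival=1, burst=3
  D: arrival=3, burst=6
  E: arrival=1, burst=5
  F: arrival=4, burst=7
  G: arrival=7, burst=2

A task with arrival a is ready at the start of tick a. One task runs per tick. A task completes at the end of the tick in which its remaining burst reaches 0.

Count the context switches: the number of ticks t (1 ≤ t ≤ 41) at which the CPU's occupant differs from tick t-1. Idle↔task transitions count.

t=0: queue=[A] q_used=0 → run A
t=1: queue=[A,B,C,E] q_used=1 → run A
t=2: queue=[B,C,E,A] q_used=0 → run B
t=3: queue=[B,C,E,A,D] q_used=1 → run B
t=4: queue=[C,E,A,D,B,F] q_used=0 → run C
t=5: queue=[C,E,A,D,B,F] q_used=1 → run C
t=6: queue=[E,A,D,B,F,C] q_used=0 → run E
t=7: queue=[E,A,D,B,F,C,G] q_used=1 → run E
t=8: queue=[A,D,B,F,C,G,E] q_used=0 → run A
t=9: queue=[A,D,B,F,C,G,E] q_used=1 → run A
t=10: queue=[D,B,F,C,G,E,A] q_used=0 → run D
t=11: queue=[D,B,F,C,G,E,A] q_used=1 → run D
t=12: queue=[B,F,C,G,E,A,D] q_used=0 → run B
t=13: queue=[B,F,C,G,E,A,D] q_used=1 → run B
t=14: queue=[F,C,G,E,A,D,B] q_used=0 → run F
t=15: queue=[F,C,G,E,A,D,B] q_used=1 → run F
t=16: queue=[C,G,E,A,D,B,F] q_used=0 → run C
t=17: queue=[G,E,A,D,B,F] q_used=0 → run G
t=18: queue=[G,E,A,D,B,F] q_used=1 → run G
t=19: queue=[E,A,D,B,F] q_used=0 → run E
t=20: queue=[E,A,D,B,F] q_used=1 → run E
t=21: queue=[A,D,B,F,E] q_used=0 → run A
t=22: queue=[A,D,B,F,E] q_used=1 → run A
t=23: queue=[D,B,F,E] q_used=0 → run D
t=24: queue=[D,B,F,E] q_used=1 → run D
t=25: queue=[B,F,E,D] q_used=0 → run B
t=26: queue=[B,F,E,D] q_used=1 → run B
t=27: queue=[F,E,D] q_used=0 → run F
t=28: queue=[F,E,D] q_used=1 → run F
t=29: queue=[E,D,F] q_used=0 → run E
t=30: queue=[D,F] q_used=0 → run D
t=31: queue=[D,F] q_used=1 → run D
t=32: queue=[F] q_used=0 → run F
t=33: queue=[F] q_used=1 → run F
t=34: queue=[F] q_used=0 → run F
t=35: (idle)
t=36: (idle)
t=37: (idle)
t=38: (idle)
t=39: (idle)
t=40: (idle)
t=41: (idle)

context switches = 18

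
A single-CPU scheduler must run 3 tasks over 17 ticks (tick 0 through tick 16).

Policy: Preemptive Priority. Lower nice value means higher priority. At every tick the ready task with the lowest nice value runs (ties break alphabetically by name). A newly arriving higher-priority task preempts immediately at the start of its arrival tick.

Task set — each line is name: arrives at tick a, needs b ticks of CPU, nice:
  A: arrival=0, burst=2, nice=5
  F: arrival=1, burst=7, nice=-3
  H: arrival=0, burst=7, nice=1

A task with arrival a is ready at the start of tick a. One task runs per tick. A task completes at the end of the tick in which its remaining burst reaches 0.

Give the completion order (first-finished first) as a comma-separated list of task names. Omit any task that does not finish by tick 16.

completion order = F, H, A

t=0: ready={A,H} → run H
t=1: ready={A,F,H} → run F
t=2: ready={A,F,H} → run F
t=3: ready={A,F,H} → run F
t=4: ready={A,F,H} → run F
t=5: ready={A,F,H} → run F
t=6: ready={A,F,H} → run F
t=7: ready={A,F,H} → run F
t=8: ready={A,H} → run H
t=9: ready={A,H} → run H
t=10: ready={A,H} → run H
t=11: ready={A,H} → run H
t=12: ready={A,H} → run H
t=13: ready={A,H} → run H
t=14: ready={A} → run A
t=15: ready={A} → run A
t=16: (idle)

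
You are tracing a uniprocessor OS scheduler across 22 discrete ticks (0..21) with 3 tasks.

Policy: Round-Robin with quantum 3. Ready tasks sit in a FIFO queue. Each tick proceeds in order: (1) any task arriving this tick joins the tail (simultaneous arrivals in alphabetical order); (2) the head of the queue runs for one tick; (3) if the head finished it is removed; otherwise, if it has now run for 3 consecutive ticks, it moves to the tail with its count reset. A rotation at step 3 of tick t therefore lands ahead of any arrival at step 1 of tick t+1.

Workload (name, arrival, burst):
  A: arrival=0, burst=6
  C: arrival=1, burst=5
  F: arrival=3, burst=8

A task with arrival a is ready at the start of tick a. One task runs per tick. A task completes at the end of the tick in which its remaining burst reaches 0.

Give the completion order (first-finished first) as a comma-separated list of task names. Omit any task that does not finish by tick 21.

t=0: queue=[A] q_used=0 → run A
t=1: queue=[A,C] q_used=1 → run A
t=2: queue=[A,C] q_used=2 → run A
t=3: queue=[C,A,F] q_used=0 → run C
t=4: queue=[C,A,F] q_used=1 → run C
t=5: queue=[C,A,F] q_used=2 → run C
t=6: queue=[A,F,C] q_used=0 → run A
t=7: queue=[A,F,C] q_used=1 → run A
t=8: queue=[A,F,C] q_used=2 → run A
t=9: queue=[F,C] q_used=0 → run F
t=10: queue=[F,C] q_used=1 → run F
t=11: queue=[F,C] q_used=2 → run F
t=12: queue=[C,F] q_used=0 → run C
t=13: queue=[C,F] q_used=1 → run C
t=14: queue=[F] q_used=0 → run F
t=15: queue=[F] q_used=1 → run F
t=16: queue=[F] q_used=2 → run F
t=17: queue=[F] q_used=0 → run F
t=18: queue=[F] q_used=1 → run F
t=19: (idle)
t=20: (idle)
t=21: (idle)

completion order = A, C, F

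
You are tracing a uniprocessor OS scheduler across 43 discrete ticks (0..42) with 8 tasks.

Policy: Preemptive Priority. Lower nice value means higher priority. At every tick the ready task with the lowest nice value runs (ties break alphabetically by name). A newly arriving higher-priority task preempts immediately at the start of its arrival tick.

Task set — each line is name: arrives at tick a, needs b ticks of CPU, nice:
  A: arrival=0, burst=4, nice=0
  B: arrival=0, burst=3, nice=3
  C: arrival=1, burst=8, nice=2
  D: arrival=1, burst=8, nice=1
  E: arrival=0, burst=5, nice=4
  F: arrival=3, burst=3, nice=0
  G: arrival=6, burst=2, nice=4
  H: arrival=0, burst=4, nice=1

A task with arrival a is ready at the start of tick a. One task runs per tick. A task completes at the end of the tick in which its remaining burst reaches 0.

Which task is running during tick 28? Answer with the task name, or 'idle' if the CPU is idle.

running at tick 28 = B

t=0: ready={A,B,E,H} → run A
t=1: ready={A,B,C,D,E,H} → run A
t=2: ready={A,B,C,D,E,H} → run A
t=3: ready={A,B,C,D,E,F,H} → run A
t=4: ready={B,C,D,E,F,H} → run F
t=5: ready={B,C,D,E,F,H} → run F
t=6: ready={B,C,D,E,F,G,H} → run F
t=7: ready={B,C,D,E,G,H} → run D
t=8: ready={B,C,D,E,G,H} → run D
t=9: ready={B,C,D,E,G,H} → run D
t=10: ready={B,C,D,E,G,H} → run D
t=11: ready={B,C,D,E,G,H} → run D
t=12: ready={B,C,D,E,G,H} → run D
t=13: ready={B,C,D,E,G,H} → run D
t=14: ready={B,C,D,E,G,H} → run D
t=15: ready={B,C,E,G,H} → run H
t=16: ready={B,C,E,G,H} → run H
t=17: ready={B,C,E,G,H} → run H
t=18: ready={B,C,E,G,H} → run H
t=19: ready={B,C,E,G} → run C
t=20: ready={B,C,E,G} → run C
t=21: ready={B,C,E,G} → run C
t=22: ready={B,C,E,G} → run C
t=23: ready={B,C,E,G} → run C
t=24: ready={B,C,E,G} → run C
t=25: ready={B,C,E,G} → run C
t=26: ready={B,C,E,G} → run C
t=27: ready={B,E,G} → run B
t=28: ready={B,E,G} → run B
t=29: ready={B,E,G} → run B
t=30: ready={E,G} → run E
t=31: ready={E,G} → run E
t=32: ready={E,G} → run E
t=33: ready={E,G} → run E
t=34: ready={E,G} → run E
t=35: ready={G} → run G
t=36: ready={G} → run G
t=37: (idle)
t=38: (idle)
t=39: (idle)
t=40: (idle)
t=41: (idle)
t=42: (idle)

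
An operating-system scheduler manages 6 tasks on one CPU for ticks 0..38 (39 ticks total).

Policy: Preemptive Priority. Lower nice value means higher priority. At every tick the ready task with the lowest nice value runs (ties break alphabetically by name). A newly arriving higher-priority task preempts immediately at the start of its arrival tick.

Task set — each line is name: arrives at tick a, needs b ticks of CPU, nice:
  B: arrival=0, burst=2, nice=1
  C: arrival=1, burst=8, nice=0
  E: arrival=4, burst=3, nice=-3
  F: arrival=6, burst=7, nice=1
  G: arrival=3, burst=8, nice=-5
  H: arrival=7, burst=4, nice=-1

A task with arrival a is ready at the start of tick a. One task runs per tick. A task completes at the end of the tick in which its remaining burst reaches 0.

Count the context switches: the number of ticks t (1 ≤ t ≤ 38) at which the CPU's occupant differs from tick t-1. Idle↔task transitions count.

t=0: ready={B} → run B
t=1: ready={B,C} → run C
t=2: ready={B,C} → run C
t=3: ready={B,C,G} → run G
t=4: ready={B,C,E,G} → run G
t=5: ready={B,C,E,G} → run G
t=6: ready={B,C,E,F,G} → run G
t=7: ready={B,C,E,F,G,H} → run G
t=8: ready={B,C,E,F,G,H} → run G
t=9: ready={B,C,E,F,G,H} → run G
t=10: ready={B,C,E,F,G,H} → run G
t=11: ready={B,C,E,F,H} → run E
t=12: ready={B,C,E,F,H} → run E
t=13: ready={B,C,E,F,H} → run E
t=14: ready={B,C,F,H} → run H
t=15: ready={B,C,F,H} → run H
t=16: ready={B,C,F,H} → run H
t=17: ready={B,C,F,H} → run H
t=18: ready={B,C,F} → run C
t=19: ready={B,C,F} → run C
t=20: ready={B,C,F} → run C
t=21: ready={B,C,F} → run C
t=22: ready={B,C,F} → run C
t=23: ready={B,C,F} → run C
t=24: ready={B,F} → run B
t=25: ready={F} → run F
t=26: ready={F} → run F
t=27: ready={F} → run F
t=28: ready={F} → run F
t=29: ready={F} → run F
t=30: ready={F} → run F
t=31: ready={F} → run F
t=32: (idle)
t=33: (idle)
t=34: (idle)
t=35: (idle)
t=36: (idle)
t=37: (idle)
t=38: (idle)

context switches = 8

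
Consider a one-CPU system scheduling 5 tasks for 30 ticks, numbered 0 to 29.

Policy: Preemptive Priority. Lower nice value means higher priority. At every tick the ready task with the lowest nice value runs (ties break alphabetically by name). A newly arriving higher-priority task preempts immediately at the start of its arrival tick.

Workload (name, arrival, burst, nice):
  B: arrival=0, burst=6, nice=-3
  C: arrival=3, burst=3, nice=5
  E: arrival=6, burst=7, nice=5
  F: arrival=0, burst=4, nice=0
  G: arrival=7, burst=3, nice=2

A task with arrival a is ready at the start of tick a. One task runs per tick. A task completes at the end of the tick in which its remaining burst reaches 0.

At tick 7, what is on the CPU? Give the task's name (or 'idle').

t=0: ready={B,F} → run B
t=1: ready={B,F} → run B
t=2: ready={B,F} → run B
t=3: ready={B,C,F} → run B
t=4: ready={B,C,F} → run B
t=5: ready={B,C,F} → run B
t=6: ready={C,E,F} → run F
t=7: ready={C,E,F,G} → run F
t=8: ready={C,E,F,G} → run F
t=9: ready={C,E,F,G} → run F
t=10: ready={C,E,G} → run G
t=11: ready={C,E,G} → run G
t=12: ready={C,E,G} → run G
t=13: ready={C,E} → run C
t=14: ready={C,E} → run C
t=15: ready={C,E} → run C
t=16: ready={E} → run E
t=17: ready={E} → run E
t=18: ready={E} → run E
t=19: ready={E} → run E
t=20: ready={E} → run E
t=21: ready={E} → run E
t=22: ready={E} → run E
t=23: (idle)
t=24: (idle)
t=25: (idle)
t=26: (idle)
t=27: (idle)
t=28: (idle)
t=29: (idle)

running at tick 7 = F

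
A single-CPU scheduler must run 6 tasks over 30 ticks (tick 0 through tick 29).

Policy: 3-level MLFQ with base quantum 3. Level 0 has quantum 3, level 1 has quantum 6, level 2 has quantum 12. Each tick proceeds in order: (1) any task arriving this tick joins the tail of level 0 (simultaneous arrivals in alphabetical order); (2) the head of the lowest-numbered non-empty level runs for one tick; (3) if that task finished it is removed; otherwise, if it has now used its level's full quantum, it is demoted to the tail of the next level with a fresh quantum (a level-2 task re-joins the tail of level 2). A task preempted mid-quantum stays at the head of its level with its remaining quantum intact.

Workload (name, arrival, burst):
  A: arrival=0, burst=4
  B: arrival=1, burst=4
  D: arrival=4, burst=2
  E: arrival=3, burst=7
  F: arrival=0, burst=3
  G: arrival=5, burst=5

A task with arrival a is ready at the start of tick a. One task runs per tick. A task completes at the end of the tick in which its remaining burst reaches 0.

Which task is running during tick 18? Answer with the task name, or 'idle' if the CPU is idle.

t=0: L0/L1/L2 = AF/-/- → run A
t=1: L0/L1/L2 = AFB/-/- → run A
t=2: L0/L1/L2 = AFB/-/- → run A
t=3: L0/L1/L2 = FBE/A/- → run F
t=4: L0/L1/L2 = FBED/A/- → run F
t=5: L0/L1/L2 = FBEDG/A/- → run F
t=6: L0/L1/L2 = BEDG/A/- → run B
t=7: L0/L1/L2 = BEDG/A/- → run B
t=8: L0/L1/L2 = BEDG/A/- → run B
t=9: L0/L1/L2 = EDG/AB/- → run E
t=10: L0/L1/L2 = EDG/AB/- → run E
t=11: L0/L1/L2 = EDG/AB/- → run E
t=12: L0/L1/L2 = DG/ABE/- → run D
t=13: L0/L1/L2 = DG/ABE/- → run D
t=14: L0/L1/L2 = G/ABE/- → run G
t=15: L0/L1/L2 = G/ABE/- → run G
t=16: L0/L1/L2 = G/ABE/- → run G
t=17: L0/L1/L2 = -/ABEG/- → run A
t=18: L0/L1/L2 = -/BEG/- → run B
t=19: L0/L1/L2 = -/EG/- → run E
t=20: L0/L1/L2 = -/EG/- → run E
t=21: L0/L1/L2 = -/EG/- → run E
t=22: L0/L1/L2 = -/EG/- → run E
t=23: L0/L1/L2 = -/G/- → run G
t=24: L0/L1/L2 = -/G/- → run G
t=25: (idle)
t=26: (idle)
t=27: (idle)
t=28: (idle)
t=29: (idle)

running at tick 18 = B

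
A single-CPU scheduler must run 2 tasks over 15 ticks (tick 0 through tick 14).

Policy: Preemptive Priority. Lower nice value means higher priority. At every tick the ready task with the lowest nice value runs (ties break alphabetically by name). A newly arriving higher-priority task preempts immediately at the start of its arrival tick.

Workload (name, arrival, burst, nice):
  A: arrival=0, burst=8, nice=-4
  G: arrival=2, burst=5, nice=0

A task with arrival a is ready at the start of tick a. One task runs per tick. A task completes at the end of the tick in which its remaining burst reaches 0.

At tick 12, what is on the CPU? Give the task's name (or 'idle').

t=0: ready={A} → run A
t=1: ready={A} → run A
t=2: ready={A,G} → run A
t=3: ready={A,G} → run A
t=4: ready={A,G} → run A
t=5: ready={A,G} → run A
t=6: ready={A,G} → run A
t=7: ready={A,G} → run A
t=8: ready={G} → run G
t=9: ready={G} → run G
t=10: ready={G} → run G
t=11: ready={G} → run G
t=12: ready={G} → run G
t=13: (idle)
t=14: (idle)

running at tick 12 = G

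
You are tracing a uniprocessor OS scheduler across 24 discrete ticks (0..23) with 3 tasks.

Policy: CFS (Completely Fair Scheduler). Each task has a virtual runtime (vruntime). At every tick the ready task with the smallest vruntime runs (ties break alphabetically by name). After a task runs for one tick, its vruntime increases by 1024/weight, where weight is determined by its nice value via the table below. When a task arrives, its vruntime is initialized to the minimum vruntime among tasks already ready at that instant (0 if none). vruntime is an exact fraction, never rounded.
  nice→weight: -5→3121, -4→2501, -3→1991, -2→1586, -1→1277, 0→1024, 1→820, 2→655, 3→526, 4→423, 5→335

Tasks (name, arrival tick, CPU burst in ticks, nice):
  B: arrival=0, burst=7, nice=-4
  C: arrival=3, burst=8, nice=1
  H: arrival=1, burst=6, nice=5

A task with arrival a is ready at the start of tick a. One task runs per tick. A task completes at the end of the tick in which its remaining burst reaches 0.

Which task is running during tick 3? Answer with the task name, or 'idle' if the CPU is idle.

t=0: vr[B=0] → run B
t=1: vr[B=1024/2501 H=1024/2501] → run B
t=2: vr[B=2048/2501 H=1024/2501] → run H
t=3: vr[B=2048/2501 C=2048/2501 H=2904064/837835] → run B
t=4: vr[B=3072/2501 C=2048/2501 H=2904064/837835] → run C
t=5: vr[B=3072/2501 C=25856/12505 H=2904064/837835] → run B
t=6: vr[B=4096/2501 C=25856/12505 H=2904064/837835] → run B
t=7: vr[B=5120/2501 C=25856/12505 H=2904064/837835] → run B
t=8: vr[B=6144/2501 C=25856/12505 H=2904064/837835] → run C
t=9: vr[B=6144/2501 C=41472/12505 H=2904064/837835] → run B
t=10: vr[C=41472/12505 H=2904064/837835] → run C
t=11: vr[C=57088/12505 H=2904064/837835] → run H
t=12: vr[C=57088/12505 H=5465088/837835] → run C
t=13: vr[C=72704/12505 H=5465088/837835] → run C
t=14: vr[C=17664/2501 H=5465088/837835] → run H
t=15: vr[C=17664/2501 H=8026112/837835] → run C
t=16: vr[C=103936/12505 H=8026112/837835] → run C
t=17: vr[C=119552/12505 H=8026112/837835] → run C
t=18: vr[H=8026112/837835] → run H
t=19: vr[H=10587136/837835] → run H
t=20: vr[H=2629632/167567] → run H
t=21: (idle)
t=22: (idle)
t=23: (idle)

running at tick 3 = B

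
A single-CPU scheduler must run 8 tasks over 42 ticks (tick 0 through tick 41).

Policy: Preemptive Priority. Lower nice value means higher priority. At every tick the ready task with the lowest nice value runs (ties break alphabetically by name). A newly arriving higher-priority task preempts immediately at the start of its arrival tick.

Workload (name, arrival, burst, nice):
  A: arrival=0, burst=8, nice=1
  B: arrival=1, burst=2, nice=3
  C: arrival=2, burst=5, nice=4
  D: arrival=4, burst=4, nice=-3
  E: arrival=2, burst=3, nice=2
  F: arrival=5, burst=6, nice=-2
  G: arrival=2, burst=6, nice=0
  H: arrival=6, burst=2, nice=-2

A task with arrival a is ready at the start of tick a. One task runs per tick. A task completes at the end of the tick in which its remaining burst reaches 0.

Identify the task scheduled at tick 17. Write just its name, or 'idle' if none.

running at tick 17 = G

t=0: ready={A} → run A
t=1: ready={A,B} → run A
t=2: ready={A,B,C,E,G} → run G
t=3: ready={A,B,C,E,G} → run G
t=4: ready={A,B,C,D,E,G} → run D
t=5: ready={A,B,C,D,E,F,G} → run D
t=6: ready={A,B,C,D,E,F,G,H} → run D
t=7: ready={A,B,C,D,E,F,G,H} → run D
t=8: ready={A,B,C,E,F,G,H} → run F
t=9: ready={A,B,C,E,F,G,H} → run F
t=10: ready={A,B,C,E,F,G,H} → run F
t=11: ready={A,B,C,E,F,G,H} → run F
t=12: ready={A,B,C,E,F,G,H} → run F
t=13: ready={A,B,C,E,F,G,H} → run F
t=14: ready={A,B,C,E,G,H} → run H
t=15: ready={A,B,C,E,G,H} → run H
t=16: ready={A,B,C,E,G} → run G
t=17: ready={A,B,C,E,G} → run G
t=18: ready={A,B,C,E,G} → run G
t=19: ready={A,B,C,E,G} → run G
t=20: ready={A,B,C,E} → run A
t=21: ready={A,B,C,E} → run A
t=22: ready={A,B,C,E} → run A
t=23: ready={A,B,C,E} → run A
t=24: ready={A,B,C,E} → run A
t=25: ready={A,B,C,E} → run A
t=26: ready={B,C,E} → run E
t=27: ready={B,C,E} → run E
t=28: ready={B,C,E} → run E
t=29: ready={B,C} → run B
t=30: ready={B,C} → run B
t=31: ready={C} → run C
t=32: ready={C} → run C
t=33: ready={C} → run C
t=34: ready={C} → run C
t=35: ready={C} → run C
t=36: (idle)
t=37: (idle)
t=38: (idle)
t=39: (idle)
t=40: (idle)
t=41: (idle)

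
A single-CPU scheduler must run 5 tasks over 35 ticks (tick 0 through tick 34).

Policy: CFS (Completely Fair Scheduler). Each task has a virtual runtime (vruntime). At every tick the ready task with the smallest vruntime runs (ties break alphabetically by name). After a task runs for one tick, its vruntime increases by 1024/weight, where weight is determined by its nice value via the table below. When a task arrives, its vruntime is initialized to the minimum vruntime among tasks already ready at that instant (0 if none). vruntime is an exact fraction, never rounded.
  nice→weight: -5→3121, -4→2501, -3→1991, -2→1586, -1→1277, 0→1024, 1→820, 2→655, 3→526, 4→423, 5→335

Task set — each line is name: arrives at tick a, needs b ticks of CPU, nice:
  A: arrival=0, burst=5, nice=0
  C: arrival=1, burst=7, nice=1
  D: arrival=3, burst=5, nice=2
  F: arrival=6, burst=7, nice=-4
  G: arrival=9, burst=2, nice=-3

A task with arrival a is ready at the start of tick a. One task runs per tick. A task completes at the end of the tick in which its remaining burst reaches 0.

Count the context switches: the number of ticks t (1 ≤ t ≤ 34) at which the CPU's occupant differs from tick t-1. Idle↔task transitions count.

t=0: vr[A=0] → run A
t=1: vr[A=1 C=1] → run A
t=2: vr[A=2 C=1] → run C
t=3: vr[A=2 C=461/205 D=2] → run A
t=4: vr[A=3 C=461/205 D=2] → run D
t=5: vr[A=3 C=461/205 D=2334/655] → run C
t=6: vr[A=3 C=717/205 D=2334/655 F=3] → run A
t=7: vr[A=4 C=717/205 D=2334/655 F=3] → run F
t=8: vr[A=4 C=717/205 D=2334/655 F=8527/2501] → run F
t=9: vr[A=4 C=717/205 D=2334/655 F=9551/2501 G=717/205] → run C
t=10: vr[A=4 C=973/205 D=2334/655 F=9551/2501 G=717/205] → run G
t=11: vr[A=4 C=973/205 D=2334/655 F=9551/2501 G=1637467/408155] → run D
t=12: vr[A=4 C=973/205 D=3358/655 F=9551/2501 G=1637467/408155] → run F
t=13: vr[A=4 C=973/205 D=3358/655 F=10575/2501 G=1637467/408155] → run A
t=14: vr[C=973/205 D=3358/655 F=10575/2501 G=1637467/408155] → run G
t=15: vr[C=973/205 D=3358/655 F=10575/2501] → run F
t=16: vr[C=973/205 D=3358/655 F=11599/2501] → run F
t=17: vr[C=973/205 D=3358/655 F=12623/2501] → run C
t=18: vr[C=1229/205 D=3358/655 F=12623/2501] → run F
t=19: vr[C=1229/205 D=3358/655 F=13647/2501] → run D
t=20: vr[C=1229/205 D=4382/655 F=13647/2501] → run F
t=21: vr[C=1229/205 D=4382/655] → run C
t=22: vr[C=297/41 D=4382/655] → run D
t=23: vr[C=297/41 D=5406/655] → run C
t=24: vr[C=1741/205 D=5406/655] → run D
t=25: vr[C=1741/205] → run C
t=26: (idle)
t=27: (idle)
t=28: (idle)
t=29: (idle)
t=30: (idle)
t=31: (idle)
t=32: (idle)
t=33: (idle)
t=34: (idle)

context switches = 23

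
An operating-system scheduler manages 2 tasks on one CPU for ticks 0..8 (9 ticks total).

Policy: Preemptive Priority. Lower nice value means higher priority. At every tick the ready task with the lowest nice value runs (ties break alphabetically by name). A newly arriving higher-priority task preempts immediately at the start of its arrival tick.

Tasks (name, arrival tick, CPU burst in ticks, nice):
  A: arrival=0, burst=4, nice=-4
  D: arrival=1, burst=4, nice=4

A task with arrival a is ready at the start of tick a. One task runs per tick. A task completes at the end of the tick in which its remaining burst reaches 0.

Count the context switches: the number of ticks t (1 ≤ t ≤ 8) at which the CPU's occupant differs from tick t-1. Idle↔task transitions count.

t=0: ready={A} → run A
t=1: ready={A,D} → run A
t=2: ready={A,D} → run A
t=3: ready={A,D} → run A
t=4: ready={D} → run D
t=5: ready={D} → run D
t=6: ready={D} → run D
t=7: ready={D} → run D
t=8: (idle)

context switches = 2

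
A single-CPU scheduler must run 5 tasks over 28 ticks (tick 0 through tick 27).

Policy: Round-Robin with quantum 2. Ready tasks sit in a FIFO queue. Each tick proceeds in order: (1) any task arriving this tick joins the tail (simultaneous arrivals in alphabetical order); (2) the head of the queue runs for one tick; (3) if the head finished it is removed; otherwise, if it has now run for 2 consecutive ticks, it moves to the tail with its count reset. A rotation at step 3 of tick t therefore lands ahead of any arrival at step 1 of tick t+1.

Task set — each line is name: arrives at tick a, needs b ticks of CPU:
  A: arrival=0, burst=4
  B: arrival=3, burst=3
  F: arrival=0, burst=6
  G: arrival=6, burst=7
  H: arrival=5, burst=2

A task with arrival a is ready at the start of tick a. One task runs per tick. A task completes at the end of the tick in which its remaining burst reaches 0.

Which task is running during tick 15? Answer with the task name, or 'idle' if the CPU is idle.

t=0: queue=[A,F] q_used=0 → run A
t=1: queue=[A,F] q_used=1 → run A
t=2: queue=[F,A] q_used=0 → run F
t=3: queue=[F,A,B] q_used=1 → run F
t=4: queue=[A,B,F] q_used=0 → run A
t=5: queue=[A,B,F,H] q_used=1 → run A
t=6: queue=[B,F,H,G] q_used=0 → run B
t=7: queue=[B,F,H,G] q_used=1 → run B
t=8: queue=[F,H,G,B] q_used=0 → run F
t=9: queue=[F,H,G,B] q_used=1 → run F
t=10: queue=[H,G,B,F] q_used=0 → run H
t=11: queue=[H,G,B,F] q_used=1 → run H
t=12: queue=[G,B,F] q_used=0 → run G
t=13: queue=[G,B,F] q_used=1 → run G
t=14: queue=[B,F,G] q_used=0 → run B
t=15: queue=[F,G] q_used=0 → run F
t=16: queue=[F,G] q_used=1 → run F
t=17: queue=[G] q_used=0 → run G
t=18: queue=[G] q_used=1 → run G
t=19: queue=[G] q_used=0 → run G
t=20: queue=[G] q_used=1 → run G
t=21: queue=[G] q_used=0 → run G
t=22: (idle)
t=23: (idle)
t=24: (idle)
t=25: (idle)
t=26: (idle)
t=27: (idle)

running at tick 15 = F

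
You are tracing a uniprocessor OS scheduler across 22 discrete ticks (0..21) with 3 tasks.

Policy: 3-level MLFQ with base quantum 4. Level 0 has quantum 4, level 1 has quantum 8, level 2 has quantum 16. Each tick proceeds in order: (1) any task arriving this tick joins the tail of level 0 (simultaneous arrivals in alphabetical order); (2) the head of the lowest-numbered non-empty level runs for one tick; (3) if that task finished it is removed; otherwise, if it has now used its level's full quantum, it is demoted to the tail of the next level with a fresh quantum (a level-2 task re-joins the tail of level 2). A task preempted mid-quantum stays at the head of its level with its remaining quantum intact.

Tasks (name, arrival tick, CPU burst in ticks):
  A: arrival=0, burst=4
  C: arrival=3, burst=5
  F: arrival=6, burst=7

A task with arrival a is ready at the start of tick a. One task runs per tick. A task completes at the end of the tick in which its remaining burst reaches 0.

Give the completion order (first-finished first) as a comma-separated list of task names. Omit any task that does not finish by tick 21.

completion order = A, C, F

t=0: L0/L1/L2 = A/-/- → run A
t=1: L0/L1/L2 = A/-/- → run A
t=2: L0/L1/L2 = A/-/- → run A
t=3: L0/L1/L2 = AC/-/- → run A
t=4: L0/L1/L2 = C/-/- → run C
t=5: L0/L1/L2 = C/-/- → run C
t=6: L0/L1/L2 = CF/-/- → run C
t=7: L0/L1/L2 = CF/-/- → run C
t=8: L0/L1/L2 = F/C/- → run F
t=9: L0/L1/L2 = F/C/- → run F
t=10: L0/L1/L2 = F/C/- → run F
t=11: L0/L1/L2 = F/C/- → run F
t=12: L0/L1/L2 = -/CF/- → run C
t=13: L0/L1/L2 = -/F/- → run F
t=14: L0/L1/L2 = -/F/- → run F
t=15: L0/L1/L2 = -/F/- → run F
t=16: (idle)
t=17: (idle)
t=18: (idle)
t=19: (idle)
t=20: (idle)
t=21: (idle)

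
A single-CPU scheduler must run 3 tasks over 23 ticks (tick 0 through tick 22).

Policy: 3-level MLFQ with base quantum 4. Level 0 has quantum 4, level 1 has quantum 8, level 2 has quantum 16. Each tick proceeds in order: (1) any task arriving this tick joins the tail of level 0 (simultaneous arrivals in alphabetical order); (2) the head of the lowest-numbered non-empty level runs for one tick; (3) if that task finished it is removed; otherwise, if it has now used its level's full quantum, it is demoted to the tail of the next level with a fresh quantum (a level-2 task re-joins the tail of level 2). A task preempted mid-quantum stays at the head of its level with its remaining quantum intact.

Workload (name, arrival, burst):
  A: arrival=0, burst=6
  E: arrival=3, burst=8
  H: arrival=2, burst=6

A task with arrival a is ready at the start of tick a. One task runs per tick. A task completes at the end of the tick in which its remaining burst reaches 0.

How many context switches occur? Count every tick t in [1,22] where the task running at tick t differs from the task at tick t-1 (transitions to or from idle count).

t=0: L0/L1/L2 = A/-/- → run A
t=1: L0/L1/L2 = A/-/- → run A
t=2: L0/L1/L2 = AH/-/- → run A
t=3: L0/L1/L2 = AHE/-/- → run A
t=4: L0/L1/L2 = HE/A/- → run H
t=5: L0/L1/L2 = HE/A/- → run H
t=6: L0/L1/L2 = HE/A/- → run H
t=7: L0/L1/L2 = HE/A/- → run H
t=8: L0/L1/L2 = E/AH/- → run E
t=9: L0/L1/L2 = E/AH/- → run E
t=10: L0/L1/L2 = E/AH/- → run E
t=11: L0/L1/L2 = E/AH/- → run E
t=12: L0/L1/L2 = -/AHE/- → run A
t=13: L0/L1/L2 = -/AHE/- → run A
t=14: L0/L1/L2 = -/HE/- → run H
t=15: L0/L1/L2 = -/HE/- → run H
t=16: L0/L1/L2 = -/E/- → run E
t=17: L0/L1/L2 = -/E/- → run E
t=18: L0/L1/L2 = -/E/- → run E
t=19: L0/L1/L2 = -/E/- → run E
t=20: (idle)
t=21: (idle)
t=22: (idle)

context switches = 6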